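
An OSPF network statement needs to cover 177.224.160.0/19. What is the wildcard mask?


Subnet mask: 255.255.224.0
Wildcard = 255.255.255.255 - subnet mask
255 - 255 = 0
255 - 255 = 0
255 - 224 = 31
255 - 0 = 255
Wildcard: 0.0.31.255


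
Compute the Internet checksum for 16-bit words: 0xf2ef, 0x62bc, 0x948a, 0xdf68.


Sum all words (with carry folding):
+ 0xf2ef = 0xf2ef
+ 0x62bc = 0x55ac
+ 0x948a = 0xea36
+ 0xdf68 = 0xc99f
One's complement: ~0xc99f
Checksum = 0x3660


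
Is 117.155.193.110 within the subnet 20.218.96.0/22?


Subnet network: 20.218.96.0
Test IP AND mask: 117.155.192.0
No, 117.155.193.110 is not in 20.218.96.0/22


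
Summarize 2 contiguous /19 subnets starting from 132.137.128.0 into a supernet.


Original prefix: /19
Number of subnets: 2 = 2^1
New prefix = 19 - 1 = 18
Supernet: 132.137.128.0/18


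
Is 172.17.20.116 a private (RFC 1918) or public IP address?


RFC 1918 private ranges:
  10.0.0.0/8 (10.0.0.0 - 10.255.255.255)
  172.16.0.0/12 (172.16.0.0 - 172.31.255.255)
  192.168.0.0/16 (192.168.0.0 - 192.168.255.255)
Private (in 172.16.0.0/12)


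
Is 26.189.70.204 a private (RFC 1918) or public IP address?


RFC 1918 private ranges:
  10.0.0.0/8 (10.0.0.0 - 10.255.255.255)
  172.16.0.0/12 (172.16.0.0 - 172.31.255.255)
  192.168.0.0/16 (192.168.0.0 - 192.168.255.255)
Public (not in any RFC 1918 range)


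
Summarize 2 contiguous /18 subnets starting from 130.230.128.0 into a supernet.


Original prefix: /18
Number of subnets: 2 = 2^1
New prefix = 18 - 1 = 17
Supernet: 130.230.128.0/17


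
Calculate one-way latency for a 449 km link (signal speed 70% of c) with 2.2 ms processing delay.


Speed = 0.7 * 3e5 km/s = 210000 km/s
Propagation delay = 449 / 210000 = 0.0021 s = 2.1381 ms
Processing delay = 2.2 ms
Total one-way latency = 4.3381 ms


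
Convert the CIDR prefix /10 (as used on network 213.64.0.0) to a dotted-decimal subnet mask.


/10 means 10 network bits, 22 host bits
Binary: 11111111110000000000000000000000
Mask: 255.192.0.0


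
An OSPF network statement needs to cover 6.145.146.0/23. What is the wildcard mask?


Subnet mask: 255.255.254.0
Wildcard = 255.255.255.255 - subnet mask
255 - 255 = 0
255 - 255 = 0
255 - 254 = 1
255 - 0 = 255
Wildcard: 0.0.1.255


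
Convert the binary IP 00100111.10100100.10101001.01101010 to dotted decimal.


00100111 = 39
10100100 = 164
10101001 = 169
01101010 = 106
IP: 39.164.169.106


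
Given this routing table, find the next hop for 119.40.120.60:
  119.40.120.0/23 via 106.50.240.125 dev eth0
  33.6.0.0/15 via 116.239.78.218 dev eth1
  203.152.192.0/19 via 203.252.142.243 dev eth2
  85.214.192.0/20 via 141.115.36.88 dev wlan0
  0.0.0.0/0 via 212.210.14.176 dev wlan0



Longest prefix match for 119.40.120.60:
  /23 119.40.120.0: MATCH
  /15 33.6.0.0: no
  /19 203.152.192.0: no
  /20 85.214.192.0: no
  /0 0.0.0.0: MATCH
Selected: next-hop 106.50.240.125 via eth0 (matched /23)


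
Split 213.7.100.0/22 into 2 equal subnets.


New prefix = 22 + 1 = 23
Each subnet has 512 addresses
  213.7.100.0/23
  213.7.102.0/23
Subnets: 213.7.100.0/23, 213.7.102.0/23


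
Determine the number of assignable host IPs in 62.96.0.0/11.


Host bits = 32 - 11 = 21
Total addresses = 2^21 = 2097152
Usable = total - 2 (network and broadcast)
Usable hosts: 2097150


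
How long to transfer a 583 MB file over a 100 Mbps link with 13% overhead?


Effective throughput = 100 * (1 - 13/100) = 87 Mbps
File size in Mb = 583 * 8 = 4664 Mb
Time = 4664 / 87
Time = 53.6092 seconds


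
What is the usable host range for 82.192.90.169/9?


Network: 82.128.0.0
Broadcast: 82.255.255.255
First usable = network + 1
Last usable = broadcast - 1
Range: 82.128.0.1 to 82.255.255.254


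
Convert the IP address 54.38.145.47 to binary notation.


54 = 00110110
38 = 00100110
145 = 10010001
47 = 00101111
Binary: 00110110.00100110.10010001.00101111


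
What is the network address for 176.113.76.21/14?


IP:   10110000.01110001.01001100.00010101
Mask: 11111111.11111100.00000000.00000000
AND operation:
Net:  10110000.01110000.00000000.00000000
Network: 176.112.0.0/14


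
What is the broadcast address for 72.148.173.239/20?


Network: 72.148.160.0/20
Host bits = 12
Set all host bits to 1:
Broadcast: 72.148.175.255


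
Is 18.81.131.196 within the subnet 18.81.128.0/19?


Subnet network: 18.81.128.0
Test IP AND mask: 18.81.128.0
Yes, 18.81.131.196 is in 18.81.128.0/19


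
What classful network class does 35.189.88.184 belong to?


First octet: 35
Binary: 00100011
0xxxxxxx -> Class A (1-126)
Class A, default mask 255.0.0.0 (/8)


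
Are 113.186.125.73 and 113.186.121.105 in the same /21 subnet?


Mask: 255.255.248.0
113.186.125.73 AND mask = 113.186.120.0
113.186.121.105 AND mask = 113.186.120.0
Yes, same subnet (113.186.120.0)


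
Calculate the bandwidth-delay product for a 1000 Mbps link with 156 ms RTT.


BDP = bandwidth * RTT
= 1000 Mbps * 156 ms
= 1000 * 1e6 * 156 / 1000 bits
= 156000000 bits
= 19500000 bytes
= 19042.9688 KB
BDP = 156000000 bits (19500000 bytes)


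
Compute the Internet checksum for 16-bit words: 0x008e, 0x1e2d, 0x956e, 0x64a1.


Sum all words (with carry folding):
+ 0x008e = 0x008e
+ 0x1e2d = 0x1ebb
+ 0x956e = 0xb429
+ 0x64a1 = 0x18cb
One's complement: ~0x18cb
Checksum = 0xe734


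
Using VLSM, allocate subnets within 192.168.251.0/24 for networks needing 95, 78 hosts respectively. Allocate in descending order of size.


95 hosts -> /25 (126 usable): 192.168.251.0/25
78 hosts -> /25 (126 usable): 192.168.251.128/25
Allocation: 192.168.251.0/25 (95 hosts, 126 usable); 192.168.251.128/25 (78 hosts, 126 usable)


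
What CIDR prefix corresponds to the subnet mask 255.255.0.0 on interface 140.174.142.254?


Binary: 11111111.11111111.00000000.00000000
Count leading 1s
Prefix: /16


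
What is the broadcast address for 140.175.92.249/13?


Network: 140.168.0.0/13
Host bits = 19
Set all host bits to 1:
Broadcast: 140.175.255.255


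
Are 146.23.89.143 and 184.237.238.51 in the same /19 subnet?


Mask: 255.255.224.0
146.23.89.143 AND mask = 146.23.64.0
184.237.238.51 AND mask = 184.237.224.0
No, different subnets (146.23.64.0 vs 184.237.224.0)


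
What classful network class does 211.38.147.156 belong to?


First octet: 211
Binary: 11010011
110xxxxx -> Class C (192-223)
Class C, default mask 255.255.255.0 (/24)


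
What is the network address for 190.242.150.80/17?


IP:   10111110.11110010.10010110.01010000
Mask: 11111111.11111111.10000000.00000000
AND operation:
Net:  10111110.11110010.10000000.00000000
Network: 190.242.128.0/17


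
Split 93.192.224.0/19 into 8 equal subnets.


New prefix = 19 + 3 = 22
Each subnet has 1024 addresses
  93.192.224.0/22
  93.192.228.0/22
  93.192.232.0/22
  93.192.236.0/22
  93.192.240.0/22
  93.192.244.0/22
  93.192.248.0/22
  93.192.252.0/22
Subnets: 93.192.224.0/22, 93.192.228.0/22, 93.192.232.0/22, 93.192.236.0/22, 93.192.240.0/22, 93.192.244.0/22, 93.192.248.0/22, 93.192.252.0/22


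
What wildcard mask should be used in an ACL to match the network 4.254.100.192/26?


Subnet mask: 255.255.255.192
Wildcard = 255.255.255.255 - subnet mask
255 - 255 = 0
255 - 255 = 0
255 - 255 = 0
255 - 192 = 63
Wildcard: 0.0.0.63


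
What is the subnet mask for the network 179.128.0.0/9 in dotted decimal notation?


/9 means 9 network bits, 23 host bits
Binary: 11111111100000000000000000000000
Mask: 255.128.0.0


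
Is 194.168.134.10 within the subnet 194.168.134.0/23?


Subnet network: 194.168.134.0
Test IP AND mask: 194.168.134.0
Yes, 194.168.134.10 is in 194.168.134.0/23


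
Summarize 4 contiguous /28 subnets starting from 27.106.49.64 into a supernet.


Original prefix: /28
Number of subnets: 4 = 2^2
New prefix = 28 - 2 = 26
Supernet: 27.106.49.64/26


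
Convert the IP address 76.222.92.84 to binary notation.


76 = 01001100
222 = 11011110
92 = 01011100
84 = 01010100
Binary: 01001100.11011110.01011100.01010100


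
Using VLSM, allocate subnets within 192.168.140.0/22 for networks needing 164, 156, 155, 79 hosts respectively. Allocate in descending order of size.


164 hosts -> /24 (254 usable): 192.168.140.0/24
156 hosts -> /24 (254 usable): 192.168.141.0/24
155 hosts -> /24 (254 usable): 192.168.142.0/24
79 hosts -> /25 (126 usable): 192.168.143.0/25
Allocation: 192.168.140.0/24 (164 hosts, 254 usable); 192.168.141.0/24 (156 hosts, 254 usable); 192.168.142.0/24 (155 hosts, 254 usable); 192.168.143.0/25 (79 hosts, 126 usable)


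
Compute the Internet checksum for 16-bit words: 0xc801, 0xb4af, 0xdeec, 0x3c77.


Sum all words (with carry folding):
+ 0xc801 = 0xc801
+ 0xb4af = 0x7cb1
+ 0xdeec = 0x5b9e
+ 0x3c77 = 0x9815
One's complement: ~0x9815
Checksum = 0x67ea


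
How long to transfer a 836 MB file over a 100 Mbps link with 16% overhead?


Effective throughput = 100 * (1 - 16/100) = 84 Mbps
File size in Mb = 836 * 8 = 6688 Mb
Time = 6688 / 84
Time = 79.619 seconds


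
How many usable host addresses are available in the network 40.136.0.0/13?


Host bits = 32 - 13 = 19
Total addresses = 2^19 = 524288
Usable = total - 2 (network and broadcast)
Usable hosts: 524286


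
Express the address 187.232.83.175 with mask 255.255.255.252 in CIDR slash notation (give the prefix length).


Binary: 11111111.11111111.11111111.11111100
Count leading 1s
Prefix: /30


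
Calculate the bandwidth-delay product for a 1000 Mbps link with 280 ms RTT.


BDP = bandwidth * RTT
= 1000 Mbps * 280 ms
= 1000 * 1e6 * 280 / 1000 bits
= 280000000 bits
= 35000000 bytes
= 34179.6875 KB
BDP = 280000000 bits (35000000 bytes)


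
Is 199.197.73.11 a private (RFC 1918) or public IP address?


RFC 1918 private ranges:
  10.0.0.0/8 (10.0.0.0 - 10.255.255.255)
  172.16.0.0/12 (172.16.0.0 - 172.31.255.255)
  192.168.0.0/16 (192.168.0.0 - 192.168.255.255)
Public (not in any RFC 1918 range)


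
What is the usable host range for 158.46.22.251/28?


Network: 158.46.22.240
Broadcast: 158.46.22.255
First usable = network + 1
Last usable = broadcast - 1
Range: 158.46.22.241 to 158.46.22.254


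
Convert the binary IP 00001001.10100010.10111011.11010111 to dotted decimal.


00001001 = 9
10100010 = 162
10111011 = 187
11010111 = 215
IP: 9.162.187.215


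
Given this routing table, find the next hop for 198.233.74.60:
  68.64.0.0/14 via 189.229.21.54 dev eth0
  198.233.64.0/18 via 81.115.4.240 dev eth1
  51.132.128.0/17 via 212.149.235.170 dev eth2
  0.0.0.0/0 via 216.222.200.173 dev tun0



Longest prefix match for 198.233.74.60:
  /14 68.64.0.0: no
  /18 198.233.64.0: MATCH
  /17 51.132.128.0: no
  /0 0.0.0.0: MATCH
Selected: next-hop 81.115.4.240 via eth1 (matched /18)


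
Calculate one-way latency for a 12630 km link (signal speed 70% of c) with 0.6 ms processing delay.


Speed = 0.7 * 3e5 km/s = 210000 km/s
Propagation delay = 12630 / 210000 = 0.0601 s = 60.1429 ms
Processing delay = 0.6 ms
Total one-way latency = 60.7429 ms


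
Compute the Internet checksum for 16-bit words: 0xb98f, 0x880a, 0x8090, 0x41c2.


Sum all words (with carry folding):
+ 0xb98f = 0xb98f
+ 0x880a = 0x419a
+ 0x8090 = 0xc22a
+ 0x41c2 = 0x03ed
One's complement: ~0x03ed
Checksum = 0xfc12


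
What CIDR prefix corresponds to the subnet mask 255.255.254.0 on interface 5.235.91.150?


Binary: 11111111.11111111.11111110.00000000
Count leading 1s
Prefix: /23


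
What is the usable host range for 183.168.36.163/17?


Network: 183.168.0.0
Broadcast: 183.168.127.255
First usable = network + 1
Last usable = broadcast - 1
Range: 183.168.0.1 to 183.168.127.254


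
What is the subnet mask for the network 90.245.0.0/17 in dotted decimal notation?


/17 means 17 network bits, 15 host bits
Binary: 11111111111111111000000000000000
Mask: 255.255.128.0


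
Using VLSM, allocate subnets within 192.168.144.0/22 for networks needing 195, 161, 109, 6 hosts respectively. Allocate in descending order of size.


195 hosts -> /24 (254 usable): 192.168.144.0/24
161 hosts -> /24 (254 usable): 192.168.145.0/24
109 hosts -> /25 (126 usable): 192.168.146.0/25
6 hosts -> /29 (6 usable): 192.168.146.128/29
Allocation: 192.168.144.0/24 (195 hosts, 254 usable); 192.168.145.0/24 (161 hosts, 254 usable); 192.168.146.0/25 (109 hosts, 126 usable); 192.168.146.128/29 (6 hosts, 6 usable)


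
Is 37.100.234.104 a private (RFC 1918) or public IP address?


RFC 1918 private ranges:
  10.0.0.0/8 (10.0.0.0 - 10.255.255.255)
  172.16.0.0/12 (172.16.0.0 - 172.31.255.255)
  192.168.0.0/16 (192.168.0.0 - 192.168.255.255)
Public (not in any RFC 1918 range)


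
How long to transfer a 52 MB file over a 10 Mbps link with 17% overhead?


Effective throughput = 10 * (1 - 17/100) = 8.3 Mbps
File size in Mb = 52 * 8 = 416 Mb
Time = 416 / 8.3
Time = 50.1205 seconds


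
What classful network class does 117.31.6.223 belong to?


First octet: 117
Binary: 01110101
0xxxxxxx -> Class A (1-126)
Class A, default mask 255.0.0.0 (/8)


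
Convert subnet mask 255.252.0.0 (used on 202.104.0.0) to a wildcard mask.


Subnet mask: 255.252.0.0
Wildcard = 255.255.255.255 - subnet mask
255 - 255 = 0
255 - 252 = 3
255 - 0 = 255
255 - 0 = 255
Wildcard: 0.3.255.255


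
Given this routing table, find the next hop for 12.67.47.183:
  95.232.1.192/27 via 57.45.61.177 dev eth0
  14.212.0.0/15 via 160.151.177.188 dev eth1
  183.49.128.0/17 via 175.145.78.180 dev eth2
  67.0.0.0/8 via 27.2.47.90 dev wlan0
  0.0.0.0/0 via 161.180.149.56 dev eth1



Longest prefix match for 12.67.47.183:
  /27 95.232.1.192: no
  /15 14.212.0.0: no
  /17 183.49.128.0: no
  /8 67.0.0.0: no
  /0 0.0.0.0: MATCH
Selected: next-hop 161.180.149.56 via eth1 (matched /0)


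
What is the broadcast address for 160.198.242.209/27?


Network: 160.198.242.192/27
Host bits = 5
Set all host bits to 1:
Broadcast: 160.198.242.223


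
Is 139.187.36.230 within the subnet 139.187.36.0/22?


Subnet network: 139.187.36.0
Test IP AND mask: 139.187.36.0
Yes, 139.187.36.230 is in 139.187.36.0/22


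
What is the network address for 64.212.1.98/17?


IP:   01000000.11010100.00000001.01100010
Mask: 11111111.11111111.10000000.00000000
AND operation:
Net:  01000000.11010100.00000000.00000000
Network: 64.212.0.0/17


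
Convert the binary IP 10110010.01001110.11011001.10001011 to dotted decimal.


10110010 = 178
01001110 = 78
11011001 = 217
10001011 = 139
IP: 178.78.217.139


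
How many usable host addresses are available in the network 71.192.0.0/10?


Host bits = 32 - 10 = 22
Total addresses = 2^22 = 4194304
Usable = total - 2 (network and broadcast)
Usable hosts: 4194302


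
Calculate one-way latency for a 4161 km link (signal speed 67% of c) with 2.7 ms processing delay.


Speed = 0.67 * 3e5 km/s = 201000 km/s
Propagation delay = 4161 / 201000 = 0.0207 s = 20.7015 ms
Processing delay = 2.7 ms
Total one-way latency = 23.4015 ms


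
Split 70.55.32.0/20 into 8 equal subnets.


New prefix = 20 + 3 = 23
Each subnet has 512 addresses
  70.55.32.0/23
  70.55.34.0/23
  70.55.36.0/23
  70.55.38.0/23
  70.55.40.0/23
  70.55.42.0/23
  70.55.44.0/23
  70.55.46.0/23
Subnets: 70.55.32.0/23, 70.55.34.0/23, 70.55.36.0/23, 70.55.38.0/23, 70.55.40.0/23, 70.55.42.0/23, 70.55.44.0/23, 70.55.46.0/23


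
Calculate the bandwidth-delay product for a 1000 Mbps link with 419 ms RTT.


BDP = bandwidth * RTT
= 1000 Mbps * 419 ms
= 1000 * 1e6 * 419 / 1000 bits
= 419000000 bits
= 52375000 bytes
= 51147.4609 KB
BDP = 419000000 bits (52375000 bytes)


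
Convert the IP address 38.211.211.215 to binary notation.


38 = 00100110
211 = 11010011
211 = 11010011
215 = 11010111
Binary: 00100110.11010011.11010011.11010111


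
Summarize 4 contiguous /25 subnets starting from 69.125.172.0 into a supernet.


Original prefix: /25
Number of subnets: 4 = 2^2
New prefix = 25 - 2 = 23
Supernet: 69.125.172.0/23


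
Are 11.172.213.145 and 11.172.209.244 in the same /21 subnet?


Mask: 255.255.248.0
11.172.213.145 AND mask = 11.172.208.0
11.172.209.244 AND mask = 11.172.208.0
Yes, same subnet (11.172.208.0)


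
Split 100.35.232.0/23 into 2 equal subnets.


New prefix = 23 + 1 = 24
Each subnet has 256 addresses
  100.35.232.0/24
  100.35.233.0/24
Subnets: 100.35.232.0/24, 100.35.233.0/24


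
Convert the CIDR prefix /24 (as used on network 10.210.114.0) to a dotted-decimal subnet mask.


/24 means 24 network bits, 8 host bits
Binary: 11111111111111111111111100000000
Mask: 255.255.255.0


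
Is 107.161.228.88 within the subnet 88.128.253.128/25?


Subnet network: 88.128.253.128
Test IP AND mask: 107.161.228.0
No, 107.161.228.88 is not in 88.128.253.128/25


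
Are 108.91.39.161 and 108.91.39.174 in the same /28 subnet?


Mask: 255.255.255.240
108.91.39.161 AND mask = 108.91.39.160
108.91.39.174 AND mask = 108.91.39.160
Yes, same subnet (108.91.39.160)


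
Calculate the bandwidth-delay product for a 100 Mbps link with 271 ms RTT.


BDP = bandwidth * RTT
= 100 Mbps * 271 ms
= 100 * 1e6 * 271 / 1000 bits
= 27100000 bits
= 3387500 bytes
= 3308.1055 KB
BDP = 27100000 bits (3387500 bytes)


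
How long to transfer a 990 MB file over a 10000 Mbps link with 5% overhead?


Effective throughput = 10000 * (1 - 5/100) = 9500 Mbps
File size in Mb = 990 * 8 = 7920 Mb
Time = 7920 / 9500
Time = 0.8337 seconds


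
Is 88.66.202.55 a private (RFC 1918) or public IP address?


RFC 1918 private ranges:
  10.0.0.0/8 (10.0.0.0 - 10.255.255.255)
  172.16.0.0/12 (172.16.0.0 - 172.31.255.255)
  192.168.0.0/16 (192.168.0.0 - 192.168.255.255)
Public (not in any RFC 1918 range)


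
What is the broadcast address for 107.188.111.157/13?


Network: 107.184.0.0/13
Host bits = 19
Set all host bits to 1:
Broadcast: 107.191.255.255


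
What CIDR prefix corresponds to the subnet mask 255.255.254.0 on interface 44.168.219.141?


Binary: 11111111.11111111.11111110.00000000
Count leading 1s
Prefix: /23


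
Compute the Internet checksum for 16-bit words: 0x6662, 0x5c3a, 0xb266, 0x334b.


Sum all words (with carry folding):
+ 0x6662 = 0x6662
+ 0x5c3a = 0xc29c
+ 0xb266 = 0x7503
+ 0x334b = 0xa84e
One's complement: ~0xa84e
Checksum = 0x57b1


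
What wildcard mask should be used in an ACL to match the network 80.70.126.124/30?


Subnet mask: 255.255.255.252
Wildcard = 255.255.255.255 - subnet mask
255 - 255 = 0
255 - 255 = 0
255 - 255 = 0
255 - 252 = 3
Wildcard: 0.0.0.3


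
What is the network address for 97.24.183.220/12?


IP:   01100001.00011000.10110111.11011100
Mask: 11111111.11110000.00000000.00000000
AND operation:
Net:  01100001.00010000.00000000.00000000
Network: 97.16.0.0/12


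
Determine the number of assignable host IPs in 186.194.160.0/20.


Host bits = 32 - 20 = 12
Total addresses = 2^12 = 4096
Usable = total - 2 (network and broadcast)
Usable hosts: 4094


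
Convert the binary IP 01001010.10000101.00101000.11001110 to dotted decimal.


01001010 = 74
10000101 = 133
00101000 = 40
11001110 = 206
IP: 74.133.40.206


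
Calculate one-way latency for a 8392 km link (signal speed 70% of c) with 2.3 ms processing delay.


Speed = 0.7 * 3e5 km/s = 210000 km/s
Propagation delay = 8392 / 210000 = 0.04 s = 39.9619 ms
Processing delay = 2.3 ms
Total one-way latency = 42.2619 ms


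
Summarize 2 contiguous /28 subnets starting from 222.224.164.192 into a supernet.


Original prefix: /28
Number of subnets: 2 = 2^1
New prefix = 28 - 1 = 27
Supernet: 222.224.164.192/27


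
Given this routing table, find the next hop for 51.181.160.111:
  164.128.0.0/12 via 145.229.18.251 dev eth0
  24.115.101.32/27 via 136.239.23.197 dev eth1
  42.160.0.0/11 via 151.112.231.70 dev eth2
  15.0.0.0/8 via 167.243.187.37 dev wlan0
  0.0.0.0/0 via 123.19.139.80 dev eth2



Longest prefix match for 51.181.160.111:
  /12 164.128.0.0: no
  /27 24.115.101.32: no
  /11 42.160.0.0: no
  /8 15.0.0.0: no
  /0 0.0.0.0: MATCH
Selected: next-hop 123.19.139.80 via eth2 (matched /0)


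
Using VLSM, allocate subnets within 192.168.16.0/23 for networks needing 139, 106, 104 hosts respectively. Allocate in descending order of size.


139 hosts -> /24 (254 usable): 192.168.16.0/24
106 hosts -> /25 (126 usable): 192.168.17.0/25
104 hosts -> /25 (126 usable): 192.168.17.128/25
Allocation: 192.168.16.0/24 (139 hosts, 254 usable); 192.168.17.0/25 (106 hosts, 126 usable); 192.168.17.128/25 (104 hosts, 126 usable)


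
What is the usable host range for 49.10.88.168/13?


Network: 49.8.0.0
Broadcast: 49.15.255.255
First usable = network + 1
Last usable = broadcast - 1
Range: 49.8.0.1 to 49.15.255.254


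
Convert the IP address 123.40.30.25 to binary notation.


123 = 01111011
40 = 00101000
30 = 00011110
25 = 00011001
Binary: 01111011.00101000.00011110.00011001


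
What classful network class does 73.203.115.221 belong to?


First octet: 73
Binary: 01001001
0xxxxxxx -> Class A (1-126)
Class A, default mask 255.0.0.0 (/8)


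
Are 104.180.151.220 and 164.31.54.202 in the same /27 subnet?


Mask: 255.255.255.224
104.180.151.220 AND mask = 104.180.151.192
164.31.54.202 AND mask = 164.31.54.192
No, different subnets (104.180.151.192 vs 164.31.54.192)


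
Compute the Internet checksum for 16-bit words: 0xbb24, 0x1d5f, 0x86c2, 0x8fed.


Sum all words (with carry folding):
+ 0xbb24 = 0xbb24
+ 0x1d5f = 0xd883
+ 0x86c2 = 0x5f46
+ 0x8fed = 0xef33
One's complement: ~0xef33
Checksum = 0x10cc


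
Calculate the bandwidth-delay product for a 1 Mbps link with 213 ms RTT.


BDP = bandwidth * RTT
= 1 Mbps * 213 ms
= 1 * 1e6 * 213 / 1000 bits
= 213000 bits
= 26625 bytes
= 26.001 KB
BDP = 213000 bits (26625 bytes)


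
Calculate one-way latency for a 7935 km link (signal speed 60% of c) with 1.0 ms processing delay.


Speed = 0.6 * 3e5 km/s = 180000 km/s
Propagation delay = 7935 / 180000 = 0.0441 s = 44.0833 ms
Processing delay = 1.0 ms
Total one-way latency = 45.0833 ms


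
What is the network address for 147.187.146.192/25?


IP:   10010011.10111011.10010010.11000000
Mask: 11111111.11111111.11111111.10000000
AND operation:
Net:  10010011.10111011.10010010.10000000
Network: 147.187.146.128/25


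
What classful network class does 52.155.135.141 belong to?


First octet: 52
Binary: 00110100
0xxxxxxx -> Class A (1-126)
Class A, default mask 255.0.0.0 (/8)


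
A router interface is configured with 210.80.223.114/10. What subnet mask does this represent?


/10 means 10 network bits, 22 host bits
Binary: 11111111110000000000000000000000
Mask: 255.192.0.0


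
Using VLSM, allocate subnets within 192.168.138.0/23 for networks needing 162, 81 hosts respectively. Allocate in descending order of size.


162 hosts -> /24 (254 usable): 192.168.138.0/24
81 hosts -> /25 (126 usable): 192.168.139.0/25
Allocation: 192.168.138.0/24 (162 hosts, 254 usable); 192.168.139.0/25 (81 hosts, 126 usable)


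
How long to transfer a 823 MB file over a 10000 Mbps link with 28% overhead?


Effective throughput = 10000 * (1 - 28/100) = 7200 Mbps
File size in Mb = 823 * 8 = 6584 Mb
Time = 6584 / 7200
Time = 0.9144 seconds


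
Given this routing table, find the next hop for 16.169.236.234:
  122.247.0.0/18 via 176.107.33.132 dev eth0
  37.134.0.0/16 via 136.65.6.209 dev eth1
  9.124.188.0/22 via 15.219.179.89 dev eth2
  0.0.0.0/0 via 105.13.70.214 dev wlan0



Longest prefix match for 16.169.236.234:
  /18 122.247.0.0: no
  /16 37.134.0.0: no
  /22 9.124.188.0: no
  /0 0.0.0.0: MATCH
Selected: next-hop 105.13.70.214 via wlan0 (matched /0)


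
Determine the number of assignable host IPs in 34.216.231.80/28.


Host bits = 32 - 28 = 4
Total addresses = 2^4 = 16
Usable = total - 2 (network and broadcast)
Usable hosts: 14


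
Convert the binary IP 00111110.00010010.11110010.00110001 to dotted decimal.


00111110 = 62
00010010 = 18
11110010 = 242
00110001 = 49
IP: 62.18.242.49


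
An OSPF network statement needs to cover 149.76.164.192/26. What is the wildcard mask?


Subnet mask: 255.255.255.192
Wildcard = 255.255.255.255 - subnet mask
255 - 255 = 0
255 - 255 = 0
255 - 255 = 0
255 - 192 = 63
Wildcard: 0.0.0.63


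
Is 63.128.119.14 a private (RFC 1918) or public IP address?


RFC 1918 private ranges:
  10.0.0.0/8 (10.0.0.0 - 10.255.255.255)
  172.16.0.0/12 (172.16.0.0 - 172.31.255.255)
  192.168.0.0/16 (192.168.0.0 - 192.168.255.255)
Public (not in any RFC 1918 range)


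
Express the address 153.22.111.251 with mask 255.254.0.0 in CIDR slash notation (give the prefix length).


Binary: 11111111.11111110.00000000.00000000
Count leading 1s
Prefix: /15


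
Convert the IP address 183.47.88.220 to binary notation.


183 = 10110111
47 = 00101111
88 = 01011000
220 = 11011100
Binary: 10110111.00101111.01011000.11011100


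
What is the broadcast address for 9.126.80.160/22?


Network: 9.126.80.0/22
Host bits = 10
Set all host bits to 1:
Broadcast: 9.126.83.255


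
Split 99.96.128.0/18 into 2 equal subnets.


New prefix = 18 + 1 = 19
Each subnet has 8192 addresses
  99.96.128.0/19
  99.96.160.0/19
Subnets: 99.96.128.0/19, 99.96.160.0/19


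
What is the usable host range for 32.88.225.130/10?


Network: 32.64.0.0
Broadcast: 32.127.255.255
First usable = network + 1
Last usable = broadcast - 1
Range: 32.64.0.1 to 32.127.255.254


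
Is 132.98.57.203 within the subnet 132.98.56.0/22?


Subnet network: 132.98.56.0
Test IP AND mask: 132.98.56.0
Yes, 132.98.57.203 is in 132.98.56.0/22


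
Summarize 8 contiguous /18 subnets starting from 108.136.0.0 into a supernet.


Original prefix: /18
Number of subnets: 8 = 2^3
New prefix = 18 - 3 = 15
Supernet: 108.136.0.0/15


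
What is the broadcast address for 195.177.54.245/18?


Network: 195.177.0.0/18
Host bits = 14
Set all host bits to 1:
Broadcast: 195.177.63.255


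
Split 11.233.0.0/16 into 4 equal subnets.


New prefix = 16 + 2 = 18
Each subnet has 16384 addresses
  11.233.0.0/18
  11.233.64.0/18
  11.233.128.0/18
  11.233.192.0/18
Subnets: 11.233.0.0/18, 11.233.64.0/18, 11.233.128.0/18, 11.233.192.0/18


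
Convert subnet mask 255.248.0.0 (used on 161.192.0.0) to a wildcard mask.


Subnet mask: 255.248.0.0
Wildcard = 255.255.255.255 - subnet mask
255 - 255 = 0
255 - 248 = 7
255 - 0 = 255
255 - 0 = 255
Wildcard: 0.7.255.255


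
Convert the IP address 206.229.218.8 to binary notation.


206 = 11001110
229 = 11100101
218 = 11011010
8 = 00001000
Binary: 11001110.11100101.11011010.00001000


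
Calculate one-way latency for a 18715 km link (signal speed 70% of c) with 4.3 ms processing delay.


Speed = 0.7 * 3e5 km/s = 210000 km/s
Propagation delay = 18715 / 210000 = 0.0891 s = 89.119 ms
Processing delay = 4.3 ms
Total one-way latency = 93.419 ms


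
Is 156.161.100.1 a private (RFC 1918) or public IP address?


RFC 1918 private ranges:
  10.0.0.0/8 (10.0.0.0 - 10.255.255.255)
  172.16.0.0/12 (172.16.0.0 - 172.31.255.255)
  192.168.0.0/16 (192.168.0.0 - 192.168.255.255)
Public (not in any RFC 1918 range)


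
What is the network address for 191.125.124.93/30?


IP:   10111111.01111101.01111100.01011101
Mask: 11111111.11111111.11111111.11111100
AND operation:
Net:  10111111.01111101.01111100.01011100
Network: 191.125.124.92/30


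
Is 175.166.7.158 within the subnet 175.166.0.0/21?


Subnet network: 175.166.0.0
Test IP AND mask: 175.166.0.0
Yes, 175.166.7.158 is in 175.166.0.0/21


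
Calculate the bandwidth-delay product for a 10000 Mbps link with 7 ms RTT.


BDP = bandwidth * RTT
= 10000 Mbps * 7 ms
= 10000 * 1e6 * 7 / 1000 bits
= 70000000 bits
= 8750000 bytes
= 8544.9219 KB
BDP = 70000000 bits (8750000 bytes)


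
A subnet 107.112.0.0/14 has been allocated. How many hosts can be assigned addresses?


Host bits = 32 - 14 = 18
Total addresses = 2^18 = 262144
Usable = total - 2 (network and broadcast)
Usable hosts: 262142


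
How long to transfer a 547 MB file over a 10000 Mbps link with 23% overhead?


Effective throughput = 10000 * (1 - 23/100) = 7700 Mbps
File size in Mb = 547 * 8 = 4376 Mb
Time = 4376 / 7700
Time = 0.5683 seconds


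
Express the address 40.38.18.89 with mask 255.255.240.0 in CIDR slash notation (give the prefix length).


Binary: 11111111.11111111.11110000.00000000
Count leading 1s
Prefix: /20


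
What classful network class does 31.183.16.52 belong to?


First octet: 31
Binary: 00011111
0xxxxxxx -> Class A (1-126)
Class A, default mask 255.0.0.0 (/8)


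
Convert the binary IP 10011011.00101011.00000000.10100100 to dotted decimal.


10011011 = 155
00101011 = 43
00000000 = 0
10100100 = 164
IP: 155.43.0.164


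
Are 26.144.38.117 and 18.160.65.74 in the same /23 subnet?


Mask: 255.255.254.0
26.144.38.117 AND mask = 26.144.38.0
18.160.65.74 AND mask = 18.160.64.0
No, different subnets (26.144.38.0 vs 18.160.64.0)


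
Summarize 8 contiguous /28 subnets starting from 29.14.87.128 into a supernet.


Original prefix: /28
Number of subnets: 8 = 2^3
New prefix = 28 - 3 = 25
Supernet: 29.14.87.128/25


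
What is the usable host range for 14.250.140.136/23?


Network: 14.250.140.0
Broadcast: 14.250.141.255
First usable = network + 1
Last usable = broadcast - 1
Range: 14.250.140.1 to 14.250.141.254


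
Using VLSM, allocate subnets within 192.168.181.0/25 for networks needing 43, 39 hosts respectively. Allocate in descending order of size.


43 hosts -> /26 (62 usable): 192.168.181.0/26
39 hosts -> /26 (62 usable): 192.168.181.64/26
Allocation: 192.168.181.0/26 (43 hosts, 62 usable); 192.168.181.64/26 (39 hosts, 62 usable)


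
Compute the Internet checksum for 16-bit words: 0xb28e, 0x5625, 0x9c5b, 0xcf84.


Sum all words (with carry folding):
+ 0xb28e = 0xb28e
+ 0x5625 = 0x08b4
+ 0x9c5b = 0xa50f
+ 0xcf84 = 0x7494
One's complement: ~0x7494
Checksum = 0x8b6b


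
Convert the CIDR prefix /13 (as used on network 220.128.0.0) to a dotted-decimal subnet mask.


/13 means 13 network bits, 19 host bits
Binary: 11111111111110000000000000000000
Mask: 255.248.0.0


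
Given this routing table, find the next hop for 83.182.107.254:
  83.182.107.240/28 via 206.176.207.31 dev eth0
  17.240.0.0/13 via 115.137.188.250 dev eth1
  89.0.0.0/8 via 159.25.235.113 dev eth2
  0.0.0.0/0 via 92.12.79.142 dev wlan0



Longest prefix match for 83.182.107.254:
  /28 83.182.107.240: MATCH
  /13 17.240.0.0: no
  /8 89.0.0.0: no
  /0 0.0.0.0: MATCH
Selected: next-hop 206.176.207.31 via eth0 (matched /28)


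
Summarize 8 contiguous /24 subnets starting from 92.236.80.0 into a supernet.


Original prefix: /24
Number of subnets: 8 = 2^3
New prefix = 24 - 3 = 21
Supernet: 92.236.80.0/21


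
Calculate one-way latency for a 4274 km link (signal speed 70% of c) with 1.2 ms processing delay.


Speed = 0.7 * 3e5 km/s = 210000 km/s
Propagation delay = 4274 / 210000 = 0.0204 s = 20.3524 ms
Processing delay = 1.2 ms
Total one-way latency = 21.5524 ms


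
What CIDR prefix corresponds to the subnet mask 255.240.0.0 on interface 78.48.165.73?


Binary: 11111111.11110000.00000000.00000000
Count leading 1s
Prefix: /12


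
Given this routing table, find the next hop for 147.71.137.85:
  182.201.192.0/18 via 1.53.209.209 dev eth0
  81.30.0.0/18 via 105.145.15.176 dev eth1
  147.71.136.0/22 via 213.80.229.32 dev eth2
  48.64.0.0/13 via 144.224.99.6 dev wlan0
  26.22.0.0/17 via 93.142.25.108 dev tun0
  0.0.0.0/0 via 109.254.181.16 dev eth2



Longest prefix match for 147.71.137.85:
  /18 182.201.192.0: no
  /18 81.30.0.0: no
  /22 147.71.136.0: MATCH
  /13 48.64.0.0: no
  /17 26.22.0.0: no
  /0 0.0.0.0: MATCH
Selected: next-hop 213.80.229.32 via eth2 (matched /22)


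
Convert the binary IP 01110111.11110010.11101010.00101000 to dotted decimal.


01110111 = 119
11110010 = 242
11101010 = 234
00101000 = 40
IP: 119.242.234.40


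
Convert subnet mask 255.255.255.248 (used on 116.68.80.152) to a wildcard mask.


Subnet mask: 255.255.255.248
Wildcard = 255.255.255.255 - subnet mask
255 - 255 = 0
255 - 255 = 0
255 - 255 = 0
255 - 248 = 7
Wildcard: 0.0.0.7


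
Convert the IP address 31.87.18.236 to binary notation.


31 = 00011111
87 = 01010111
18 = 00010010
236 = 11101100
Binary: 00011111.01010111.00010010.11101100


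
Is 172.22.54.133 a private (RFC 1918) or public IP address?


RFC 1918 private ranges:
  10.0.0.0/8 (10.0.0.0 - 10.255.255.255)
  172.16.0.0/12 (172.16.0.0 - 172.31.255.255)
  192.168.0.0/16 (192.168.0.0 - 192.168.255.255)
Private (in 172.16.0.0/12)


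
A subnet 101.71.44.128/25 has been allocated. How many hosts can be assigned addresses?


Host bits = 32 - 25 = 7
Total addresses = 2^7 = 128
Usable = total - 2 (network and broadcast)
Usable hosts: 126


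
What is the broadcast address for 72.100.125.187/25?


Network: 72.100.125.128/25
Host bits = 7
Set all host bits to 1:
Broadcast: 72.100.125.255


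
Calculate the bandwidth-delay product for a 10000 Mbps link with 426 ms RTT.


BDP = bandwidth * RTT
= 10000 Mbps * 426 ms
= 10000 * 1e6 * 426 / 1000 bits
= 4260000000 bits
= 532500000 bytes
= 520019.5312 KB
BDP = 4260000000 bits (532500000 bytes)


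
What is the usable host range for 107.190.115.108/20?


Network: 107.190.112.0
Broadcast: 107.190.127.255
First usable = network + 1
Last usable = broadcast - 1
Range: 107.190.112.1 to 107.190.127.254


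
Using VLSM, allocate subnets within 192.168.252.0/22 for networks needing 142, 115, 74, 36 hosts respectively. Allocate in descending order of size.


142 hosts -> /24 (254 usable): 192.168.252.0/24
115 hosts -> /25 (126 usable): 192.168.253.0/25
74 hosts -> /25 (126 usable): 192.168.253.128/25
36 hosts -> /26 (62 usable): 192.168.254.0/26
Allocation: 192.168.252.0/24 (142 hosts, 254 usable); 192.168.253.0/25 (115 hosts, 126 usable); 192.168.253.128/25 (74 hosts, 126 usable); 192.168.254.0/26 (36 hosts, 62 usable)


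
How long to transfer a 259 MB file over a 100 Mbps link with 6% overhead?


Effective throughput = 100 * (1 - 6/100) = 94 Mbps
File size in Mb = 259 * 8 = 2072 Mb
Time = 2072 / 94
Time = 22.0426 seconds


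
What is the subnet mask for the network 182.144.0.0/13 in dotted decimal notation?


/13 means 13 network bits, 19 host bits
Binary: 11111111111110000000000000000000
Mask: 255.248.0.0


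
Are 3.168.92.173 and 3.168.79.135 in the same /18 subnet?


Mask: 255.255.192.0
3.168.92.173 AND mask = 3.168.64.0
3.168.79.135 AND mask = 3.168.64.0
Yes, same subnet (3.168.64.0)


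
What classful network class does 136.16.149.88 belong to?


First octet: 136
Binary: 10001000
10xxxxxx -> Class B (128-191)
Class B, default mask 255.255.0.0 (/16)


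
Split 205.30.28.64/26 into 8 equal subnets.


New prefix = 26 + 3 = 29
Each subnet has 8 addresses
  205.30.28.64/29
  205.30.28.72/29
  205.30.28.80/29
  205.30.28.88/29
  205.30.28.96/29
  205.30.28.104/29
  205.30.28.112/29
  205.30.28.120/29
Subnets: 205.30.28.64/29, 205.30.28.72/29, 205.30.28.80/29, 205.30.28.88/29, 205.30.28.96/29, 205.30.28.104/29, 205.30.28.112/29, 205.30.28.120/29


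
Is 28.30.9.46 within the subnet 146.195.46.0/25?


Subnet network: 146.195.46.0
Test IP AND mask: 28.30.9.0
No, 28.30.9.46 is not in 146.195.46.0/25


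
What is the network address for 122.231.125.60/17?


IP:   01111010.11100111.01111101.00111100
Mask: 11111111.11111111.10000000.00000000
AND operation:
Net:  01111010.11100111.00000000.00000000
Network: 122.231.0.0/17


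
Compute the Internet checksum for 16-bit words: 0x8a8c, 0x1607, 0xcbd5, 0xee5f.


Sum all words (with carry folding):
+ 0x8a8c = 0x8a8c
+ 0x1607 = 0xa093
+ 0xcbd5 = 0x6c69
+ 0xee5f = 0x5ac9
One's complement: ~0x5ac9
Checksum = 0xa536


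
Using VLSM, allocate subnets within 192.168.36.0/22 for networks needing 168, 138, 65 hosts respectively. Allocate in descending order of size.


168 hosts -> /24 (254 usable): 192.168.36.0/24
138 hosts -> /24 (254 usable): 192.168.37.0/24
65 hosts -> /25 (126 usable): 192.168.38.0/25
Allocation: 192.168.36.0/24 (168 hosts, 254 usable); 192.168.37.0/24 (138 hosts, 254 usable); 192.168.38.0/25 (65 hosts, 126 usable)


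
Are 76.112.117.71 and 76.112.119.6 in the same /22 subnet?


Mask: 255.255.252.0
76.112.117.71 AND mask = 76.112.116.0
76.112.119.6 AND mask = 76.112.116.0
Yes, same subnet (76.112.116.0)


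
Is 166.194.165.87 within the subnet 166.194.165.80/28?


Subnet network: 166.194.165.80
Test IP AND mask: 166.194.165.80
Yes, 166.194.165.87 is in 166.194.165.80/28


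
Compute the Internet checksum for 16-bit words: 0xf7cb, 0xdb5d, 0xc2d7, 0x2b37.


Sum all words (with carry folding):
+ 0xf7cb = 0xf7cb
+ 0xdb5d = 0xd329
+ 0xc2d7 = 0x9601
+ 0x2b37 = 0xc138
One's complement: ~0xc138
Checksum = 0x3ec7


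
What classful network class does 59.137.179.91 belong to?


First octet: 59
Binary: 00111011
0xxxxxxx -> Class A (1-126)
Class A, default mask 255.0.0.0 (/8)


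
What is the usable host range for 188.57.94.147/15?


Network: 188.56.0.0
Broadcast: 188.57.255.255
First usable = network + 1
Last usable = broadcast - 1
Range: 188.56.0.1 to 188.57.255.254


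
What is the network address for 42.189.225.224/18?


IP:   00101010.10111101.11100001.11100000
Mask: 11111111.11111111.11000000.00000000
AND operation:
Net:  00101010.10111101.11000000.00000000
Network: 42.189.192.0/18


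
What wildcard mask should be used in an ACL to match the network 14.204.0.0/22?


Subnet mask: 255.255.252.0
Wildcard = 255.255.255.255 - subnet mask
255 - 255 = 0
255 - 255 = 0
255 - 252 = 3
255 - 0 = 255
Wildcard: 0.0.3.255


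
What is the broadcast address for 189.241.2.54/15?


Network: 189.240.0.0/15
Host bits = 17
Set all host bits to 1:
Broadcast: 189.241.255.255


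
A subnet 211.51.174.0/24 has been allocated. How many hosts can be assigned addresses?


Host bits = 32 - 24 = 8
Total addresses = 2^8 = 256
Usable = total - 2 (network and broadcast)
Usable hosts: 254


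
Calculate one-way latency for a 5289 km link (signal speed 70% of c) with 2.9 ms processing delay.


Speed = 0.7 * 3e5 km/s = 210000 km/s
Propagation delay = 5289 / 210000 = 0.0252 s = 25.1857 ms
Processing delay = 2.9 ms
Total one-way latency = 28.0857 ms


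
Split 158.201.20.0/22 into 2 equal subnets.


New prefix = 22 + 1 = 23
Each subnet has 512 addresses
  158.201.20.0/23
  158.201.22.0/23
Subnets: 158.201.20.0/23, 158.201.22.0/23


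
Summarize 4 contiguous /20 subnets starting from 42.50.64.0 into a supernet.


Original prefix: /20
Number of subnets: 4 = 2^2
New prefix = 20 - 2 = 18
Supernet: 42.50.64.0/18


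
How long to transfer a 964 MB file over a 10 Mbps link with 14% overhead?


Effective throughput = 10 * (1 - 14/100) = 8.6 Mbps
File size in Mb = 964 * 8 = 7712 Mb
Time = 7712 / 8.6
Time = 896.7442 seconds


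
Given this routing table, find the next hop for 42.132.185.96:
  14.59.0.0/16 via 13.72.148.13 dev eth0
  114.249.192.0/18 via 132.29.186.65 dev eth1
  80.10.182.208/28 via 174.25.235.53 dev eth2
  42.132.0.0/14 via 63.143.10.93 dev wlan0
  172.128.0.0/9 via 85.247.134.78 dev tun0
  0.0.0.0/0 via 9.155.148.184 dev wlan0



Longest prefix match for 42.132.185.96:
  /16 14.59.0.0: no
  /18 114.249.192.0: no
  /28 80.10.182.208: no
  /14 42.132.0.0: MATCH
  /9 172.128.0.0: no
  /0 0.0.0.0: MATCH
Selected: next-hop 63.143.10.93 via wlan0 (matched /14)


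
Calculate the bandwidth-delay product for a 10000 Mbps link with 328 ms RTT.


BDP = bandwidth * RTT
= 10000 Mbps * 328 ms
= 10000 * 1e6 * 328 / 1000 bits
= 3280000000 bits
= 410000000 bytes
= 400390.625 KB
BDP = 3280000000 bits (410000000 bytes)


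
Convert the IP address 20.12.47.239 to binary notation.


20 = 00010100
12 = 00001100
47 = 00101111
239 = 11101111
Binary: 00010100.00001100.00101111.11101111
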